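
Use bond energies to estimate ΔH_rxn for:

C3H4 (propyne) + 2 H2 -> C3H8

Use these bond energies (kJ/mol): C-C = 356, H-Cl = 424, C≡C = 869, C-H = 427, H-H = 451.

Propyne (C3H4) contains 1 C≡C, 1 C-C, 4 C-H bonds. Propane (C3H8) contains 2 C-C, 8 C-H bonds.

Bonds broken (reactants):
  C≡C: 1 × 869 = 869
  C-C: 1 × 356 = 356
  C-H: 4 × 427 = 1708
  H-H: 2 × 451 = 902
  Σ(broken) = 3835 kJ
Bonds formed (products):
  C-C: 2 × 356 = 712
  C-H: 8 × 427 = 3416
  Σ(formed) = 4128 kJ
ΔH = Σ(broken) − Σ(formed) = 3835 − 4128 = −293 kJ

ΔH ≈ −293 kJ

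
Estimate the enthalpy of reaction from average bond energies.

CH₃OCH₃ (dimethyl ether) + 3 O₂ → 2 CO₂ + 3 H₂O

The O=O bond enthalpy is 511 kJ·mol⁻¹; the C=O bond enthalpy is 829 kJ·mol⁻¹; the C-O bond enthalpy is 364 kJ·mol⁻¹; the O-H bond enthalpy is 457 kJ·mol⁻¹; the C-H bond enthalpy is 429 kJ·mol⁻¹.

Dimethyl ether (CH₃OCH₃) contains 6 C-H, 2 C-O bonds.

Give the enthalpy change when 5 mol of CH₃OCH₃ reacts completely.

ΔH = −6115 kJ

Bonds broken (reactants):
  C-H: 6 × 429 = 2574
  C-O: 2 × 364 = 728
  O=O: 3 × 511 = 1533
  Σ(broken) = 4835 kJ
Bonds formed (products):
  C=O: 4 × 829 = 3316
  O-H: 6 × 457 = 2742
  Σ(formed) = 6058 kJ
ΔH = Σ(broken) − Σ(formed) = 4835 − 6058 = −1223 kJ
For 5× the reaction as written: 5 × (−1223) = −6115 kJ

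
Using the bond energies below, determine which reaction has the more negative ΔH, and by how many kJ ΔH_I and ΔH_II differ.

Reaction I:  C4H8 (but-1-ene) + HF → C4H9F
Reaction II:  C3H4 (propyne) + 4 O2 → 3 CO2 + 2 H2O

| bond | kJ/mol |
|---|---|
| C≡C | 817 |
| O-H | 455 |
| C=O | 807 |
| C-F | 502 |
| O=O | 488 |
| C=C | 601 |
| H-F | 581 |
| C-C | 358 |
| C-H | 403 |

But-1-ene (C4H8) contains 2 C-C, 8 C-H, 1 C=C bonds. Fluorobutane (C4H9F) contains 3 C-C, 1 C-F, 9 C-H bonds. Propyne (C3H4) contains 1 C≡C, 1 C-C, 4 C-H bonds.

Reaction II, by 1842 kJ

Reaction I:
  Bonds broken (reactants):
    C-C: 2 × 358 = 716
    C-H: 8 × 403 = 3224
    C=C: 1 × 601 = 601
    H-F: 1 × 581 = 581
    Σ(broken) = 5122 kJ
  Bonds formed (products):
    C-C: 3 × 358 = 1074
    C-F: 1 × 502 = 502
    C-H: 9 × 403 = 3627
    Σ(formed) = 5203 kJ
  ΔH_I = 5122 − 5203 = −81 kJ
Reaction II:
  Bonds broken (reactants):
    C≡C: 1 × 817 = 817
    C-C: 1 × 358 = 358
    C-H: 4 × 403 = 1612
    O=O: 4 × 488 = 1952
    Σ(broken) = 4739 kJ
  Bonds formed (products):
    C=O: 6 × 807 = 4842
    O-H: 4 × 455 = 1820
    Σ(formed) = 6662 kJ
  ΔH_II = 4739 − 6662 = −1923 kJ
ΔH_I − ΔH_II = +1842 kJ, so reaction II has the more negative ΔH; |ΔH_I − ΔH_II| = 1842 kJ.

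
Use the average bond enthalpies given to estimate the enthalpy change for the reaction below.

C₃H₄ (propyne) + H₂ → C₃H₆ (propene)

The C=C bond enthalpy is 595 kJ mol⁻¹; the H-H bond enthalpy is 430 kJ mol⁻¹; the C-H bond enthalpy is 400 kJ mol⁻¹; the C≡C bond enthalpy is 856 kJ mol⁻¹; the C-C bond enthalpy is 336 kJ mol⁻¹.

ΔH ≈ −109 kJ

Bonds broken (reactants):
  C≡C: 1 × 856 = 856
  C-C: 1 × 336 = 336
  C-H: 4 × 400 = 1600
  H-H: 1 × 430 = 430
  Σ(broken) = 3222 kJ
Bonds formed (products):
  C-C: 1 × 336 = 336
  C-H: 6 × 400 = 2400
  C=C: 1 × 595 = 595
  Σ(formed) = 3331 kJ
ΔH = Σ(broken) − Σ(formed) = 3222 − 3331 = −109 kJ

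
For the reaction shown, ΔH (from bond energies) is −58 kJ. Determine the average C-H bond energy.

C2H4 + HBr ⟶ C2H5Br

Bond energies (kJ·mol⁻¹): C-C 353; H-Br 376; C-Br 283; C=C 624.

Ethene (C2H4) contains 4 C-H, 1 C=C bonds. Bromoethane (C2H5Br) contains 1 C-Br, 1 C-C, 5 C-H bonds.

Let D be the C-H bond energy.
Σ(broken) = 4×D + 1×624 + 1×376 = 1000 + 4D
Σ(formed) = 1×283 + 1×353 + 5×D = 636 + 5D
ΔH = Σ(broken) − Σ(formed) = (1000 + 4D) − (636 + 5D) = +364 − D
Setting this equal to −58 kJ gives D = 422 kJ/mol.

D(C-H) ≈ 422 kJ/mol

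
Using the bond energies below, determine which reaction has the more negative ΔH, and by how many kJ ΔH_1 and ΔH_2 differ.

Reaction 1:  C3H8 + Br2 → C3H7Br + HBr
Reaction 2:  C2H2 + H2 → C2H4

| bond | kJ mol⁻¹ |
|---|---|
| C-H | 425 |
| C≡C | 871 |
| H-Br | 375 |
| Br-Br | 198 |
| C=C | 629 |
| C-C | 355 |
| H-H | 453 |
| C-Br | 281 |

Reaction 1:
  Bonds broken (reactants):
    Br-Br: 1 × 198 = 198
    C-C: 2 × 355 = 710
    C-H: 8 × 425 = 3400
    Σ(broken) = 4308 kJ
  Bonds formed (products):
    C-Br: 1 × 281 = 281
    C-C: 2 × 355 = 710
    C-H: 7 × 425 = 2975
    H-Br: 1 × 375 = 375
    Σ(formed) = 4341 kJ
  ΔH_1 = 4308 − 4341 = −33 kJ
Reaction 2:
  Bonds broken (reactants):
    C≡C: 1 × 871 = 871
    C-H: 2 × 425 = 850
    H-H: 1 × 453 = 453
    Σ(broken) = 2174 kJ
  Bonds formed (products):
    C-H: 4 × 425 = 1700
    C=C: 1 × 629 = 629
    Σ(formed) = 2329 kJ
  ΔH_2 = 2174 − 2329 = −155 kJ
ΔH_1 − ΔH_2 = +122 kJ, so reaction 2 has the more negative ΔH; |ΔH_1 − ΔH_2| = 122 kJ.

Reaction 2, by 122 kJ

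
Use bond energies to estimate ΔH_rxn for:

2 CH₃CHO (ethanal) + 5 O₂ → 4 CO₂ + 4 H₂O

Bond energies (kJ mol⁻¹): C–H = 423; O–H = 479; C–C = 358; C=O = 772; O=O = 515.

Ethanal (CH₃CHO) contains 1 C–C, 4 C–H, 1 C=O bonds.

Bonds broken (reactants):
  C–C: 2 × 358 = 716
  C–H: 8 × 423 = 3384
  C=O: 2 × 772 = 1544
  O=O: 5 × 515 = 2575
  Σ(broken) = 8219 kJ
Bonds formed (products):
  C=O: 8 × 772 = 6176
  O–H: 8 × 479 = 3832
  Σ(formed) = 10008 kJ
ΔH = Σ(broken) − Σ(formed) = 8219 − 10008 = −1789 kJ

ΔH ≈ −1789 kJ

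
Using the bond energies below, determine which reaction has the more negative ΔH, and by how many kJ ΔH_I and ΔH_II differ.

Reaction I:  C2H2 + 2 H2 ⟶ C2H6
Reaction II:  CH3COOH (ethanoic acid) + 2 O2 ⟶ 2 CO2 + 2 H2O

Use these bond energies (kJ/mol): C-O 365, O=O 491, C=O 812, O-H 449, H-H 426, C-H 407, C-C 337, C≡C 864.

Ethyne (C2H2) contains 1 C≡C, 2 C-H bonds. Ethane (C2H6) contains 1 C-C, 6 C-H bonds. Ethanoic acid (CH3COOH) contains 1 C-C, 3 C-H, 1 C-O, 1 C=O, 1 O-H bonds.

Reaction II, by 629 kJ

Reaction I:
  Bonds broken (reactants):
    C≡C: 1 × 864 = 864
    C-H: 2 × 407 = 814
    H-H: 2 × 426 = 852
    Σ(broken) = 2530 kJ
  Bonds formed (products):
    C-C: 1 × 337 = 337
    C-H: 6 × 407 = 2442
    Σ(formed) = 2779 kJ
  ΔH_I = 2530 − 2779 = −249 kJ
Reaction II:
  Bonds broken (reactants):
    C-C: 1 × 337 = 337
    C-H: 3 × 407 = 1221
    C-O: 1 × 365 = 365
    C=O: 1 × 812 = 812
    O-H: 1 × 449 = 449
    O=O: 2 × 491 = 982
    Σ(broken) = 4166 kJ
  Bonds formed (products):
    C=O: 4 × 812 = 3248
    O-H: 4 × 449 = 1796
    Σ(formed) = 5044 kJ
  ΔH_II = 4166 − 5044 = −878 kJ
ΔH_I − ΔH_II = +629 kJ, so reaction II has the more negative ΔH; |ΔH_I − ΔH_II| = 629 kJ.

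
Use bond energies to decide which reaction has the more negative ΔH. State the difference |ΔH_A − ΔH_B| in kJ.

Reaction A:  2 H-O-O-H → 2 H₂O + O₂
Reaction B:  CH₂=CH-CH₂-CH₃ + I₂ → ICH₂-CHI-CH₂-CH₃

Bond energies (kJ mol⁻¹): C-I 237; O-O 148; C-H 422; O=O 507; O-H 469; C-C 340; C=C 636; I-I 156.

Reaction A:
  Bonds broken (reactants):
    O-H: 4 × 469 = 1876
    O-O: 2 × 148 = 296
    Σ(broken) = 2172 kJ
  Bonds formed (products):
    O-H: 4 × 469 = 1876
    O=O: 1 × 507 = 507
    Σ(formed) = 2383 kJ
  ΔH_A = 2172 − 2383 = −211 kJ
Reaction B:
  Bonds broken (reactants):
    C-C: 2 × 340 = 680
    C-H: 8 × 422 = 3376
    C=C: 1 × 636 = 636
    I-I: 1 × 156 = 156
    Σ(broken) = 4848 kJ
  Bonds formed (products):
    C-C: 3 × 340 = 1020
    C-H: 8 × 422 = 3376
    C-I: 2 × 237 = 474
    Σ(formed) = 4870 kJ
  ΔH_B = 4848 − 4870 = −22 kJ
ΔH_A − ΔH_B = −189 kJ, so reaction A has the more negative ΔH; |ΔH_A − ΔH_B| = 189 kJ.

Reaction A, by 189 kJ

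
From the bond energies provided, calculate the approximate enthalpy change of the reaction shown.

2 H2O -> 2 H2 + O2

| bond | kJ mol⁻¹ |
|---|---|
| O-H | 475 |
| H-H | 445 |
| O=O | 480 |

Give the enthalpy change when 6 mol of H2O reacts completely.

Bonds broken (reactants):
  O-H: 4 × 475 = 1900
  Σ(broken) = 1900 kJ
Bonds formed (products):
  H-H: 2 × 445 = 890
  O=O: 1 × 480 = 480
  Σ(formed) = 1370 kJ
ΔH = Σ(broken) − Σ(formed) = 1900 − 1370 = +530 kJ
For 3× the reaction as written: 3 × (+530) = +1590 kJ

ΔH = +1590 kJ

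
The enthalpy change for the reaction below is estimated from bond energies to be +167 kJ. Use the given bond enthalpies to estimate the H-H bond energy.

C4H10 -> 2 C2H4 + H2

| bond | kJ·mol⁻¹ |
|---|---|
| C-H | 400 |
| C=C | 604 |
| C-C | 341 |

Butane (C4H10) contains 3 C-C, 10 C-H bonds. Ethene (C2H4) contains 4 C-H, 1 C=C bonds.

Let D be the H-H bond energy.
Σ(broken) = 3×341 + 10×400 = 5023
Σ(formed) = 8×400 + 2×604 + 1×D = 4408 + D
ΔH = Σ(broken) − Σ(formed) = (5023) − (4408 + D) = +615 − D
Setting this equal to +167 kJ gives D = 448 kJ/mol.

D(H-H) ≈ 448 kJ/mol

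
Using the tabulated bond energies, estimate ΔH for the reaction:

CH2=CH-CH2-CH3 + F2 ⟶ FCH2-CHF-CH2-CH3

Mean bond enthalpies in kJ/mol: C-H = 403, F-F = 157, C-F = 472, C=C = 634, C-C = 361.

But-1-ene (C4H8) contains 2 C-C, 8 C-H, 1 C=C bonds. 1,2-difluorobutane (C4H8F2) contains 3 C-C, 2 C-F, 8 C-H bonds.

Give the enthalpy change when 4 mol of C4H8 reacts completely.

ΔH = −2056 kJ

Bonds broken (reactants):
  C-C: 2 × 361 = 722
  C-H: 8 × 403 = 3224
  C=C: 1 × 634 = 634
  F-F: 1 × 157 = 157
  Σ(broken) = 4737 kJ
Bonds formed (products):
  C-C: 3 × 361 = 1083
  C-F: 2 × 472 = 944
  C-H: 8 × 403 = 3224
  Σ(formed) = 5251 kJ
ΔH = Σ(broken) − Σ(formed) = 4737 − 5251 = −514 kJ
For 4× the reaction as written: 4 × (−514) = −2056 kJ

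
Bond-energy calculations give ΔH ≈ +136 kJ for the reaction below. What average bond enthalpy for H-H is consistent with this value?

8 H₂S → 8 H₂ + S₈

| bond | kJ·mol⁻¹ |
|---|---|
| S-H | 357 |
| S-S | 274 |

Let D be the H-H bond energy.
Σ(broken) = 16×357 = 5712
Σ(formed) = 8×D + 8×274 = 2192 + 8D
ΔH = Σ(broken) − Σ(formed) = (5712) − (2192 + 8D) = +3520 − 8D
Setting this equal to +136 kJ gives 8D = 3384, so D = 423 kJ/mol.

D(H-H) ≈ 423 kJ/mol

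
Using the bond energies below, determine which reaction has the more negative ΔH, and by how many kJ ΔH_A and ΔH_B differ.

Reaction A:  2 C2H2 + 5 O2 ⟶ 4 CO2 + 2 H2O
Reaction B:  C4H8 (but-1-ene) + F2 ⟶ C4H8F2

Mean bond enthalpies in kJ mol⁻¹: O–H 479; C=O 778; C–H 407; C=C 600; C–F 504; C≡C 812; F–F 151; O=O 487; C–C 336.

Reaction A:
  Bonds broken (reactants):
    C≡C: 2 × 812 = 1624
    C–H: 4 × 407 = 1628
    O=O: 5 × 487 = 2435
    Σ(broken) = 5687 kJ
  Bonds formed (products):
    C=O: 8 × 778 = 6224
    O–H: 4 × 479 = 1916
    Σ(formed) = 8140 kJ
  ΔH_A = 5687 − 8140 = −2453 kJ
Reaction B:
  Bonds broken (reactants):
    C–C: 2 × 336 = 672
    C–H: 8 × 407 = 3256
    C=C: 1 × 600 = 600
    F–F: 1 × 151 = 151
    Σ(broken) = 4679 kJ
  Bonds formed (products):
    C–C: 3 × 336 = 1008
    C–F: 2 × 504 = 1008
    C–H: 8 × 407 = 3256
    Σ(formed) = 5272 kJ
  ΔH_B = 4679 − 5272 = −593 kJ
ΔH_A − ΔH_B = −1860 kJ, so reaction A has the more negative ΔH; |ΔH_A − ΔH_B| = 1860 kJ.

Reaction A, by 1860 kJ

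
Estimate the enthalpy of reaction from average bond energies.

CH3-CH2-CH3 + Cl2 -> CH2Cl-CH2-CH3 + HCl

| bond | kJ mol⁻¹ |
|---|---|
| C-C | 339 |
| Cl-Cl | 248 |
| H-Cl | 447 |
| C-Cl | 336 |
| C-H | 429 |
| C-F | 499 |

Bonds broken (reactants):
  C-C: 2 × 339 = 678
  C-H: 8 × 429 = 3432
  Cl-Cl: 1 × 248 = 248
  Σ(broken) = 4358 kJ
Bonds formed (products):
  C-C: 2 × 339 = 678
  C-Cl: 1 × 336 = 336
  C-H: 7 × 429 = 3003
  H-Cl: 1 × 447 = 447
  Σ(formed) = 4464 kJ
ΔH = Σ(broken) − Σ(formed) = 4358 − 4464 = −106 kJ

ΔH ≈ −106 kJ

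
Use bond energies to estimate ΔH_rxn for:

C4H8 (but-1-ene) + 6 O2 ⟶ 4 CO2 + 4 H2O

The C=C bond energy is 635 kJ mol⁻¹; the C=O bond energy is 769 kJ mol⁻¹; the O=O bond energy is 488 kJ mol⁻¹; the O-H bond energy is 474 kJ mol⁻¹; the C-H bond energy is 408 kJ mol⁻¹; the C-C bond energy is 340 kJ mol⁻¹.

ΔH ≈ −2437 kJ

Bonds broken (reactants):
  C-C: 2 × 340 = 680
  C-H: 8 × 408 = 3264
  C=C: 1 × 635 = 635
  O=O: 6 × 488 = 2928
  Σ(broken) = 7507 kJ
Bonds formed (products):
  C=O: 8 × 769 = 6152
  O-H: 8 × 474 = 3792
  Σ(formed) = 9944 kJ
ΔH = Σ(broken) − Σ(formed) = 7507 − 9944 = −2437 kJ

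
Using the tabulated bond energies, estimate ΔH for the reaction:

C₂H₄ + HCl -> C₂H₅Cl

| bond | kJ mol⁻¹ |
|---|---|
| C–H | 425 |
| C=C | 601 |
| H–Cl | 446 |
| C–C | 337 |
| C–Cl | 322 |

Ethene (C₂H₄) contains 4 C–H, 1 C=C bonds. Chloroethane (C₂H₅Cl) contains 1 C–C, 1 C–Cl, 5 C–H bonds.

Bonds broken (reactants):
  C–H: 4 × 425 = 1700
  C=C: 1 × 601 = 601
  H–Cl: 1 × 446 = 446
  Σ(broken) = 2747 kJ
Bonds formed (products):
  C–C: 1 × 337 = 337
  C–Cl: 1 × 322 = 322
  C–H: 5 × 425 = 2125
  Σ(formed) = 2784 kJ
ΔH = Σ(broken) − Σ(formed) = 2747 − 2784 = −37 kJ

ΔH ≈ −37 kJ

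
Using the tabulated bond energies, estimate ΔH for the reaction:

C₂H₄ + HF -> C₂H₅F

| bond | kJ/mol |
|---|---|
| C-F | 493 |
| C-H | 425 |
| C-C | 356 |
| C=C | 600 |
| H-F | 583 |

Bonds broken (reactants):
  C-H: 4 × 425 = 1700
  C=C: 1 × 600 = 600
  H-F: 1 × 583 = 583
  Σ(broken) = 2883 kJ
Bonds formed (products):
  C-C: 1 × 356 = 356
  C-F: 1 × 493 = 493
  C-H: 5 × 425 = 2125
  Σ(formed) = 2974 kJ
ΔH = Σ(broken) − Σ(formed) = 2883 − 2974 = −91 kJ

ΔH ≈ −91 kJ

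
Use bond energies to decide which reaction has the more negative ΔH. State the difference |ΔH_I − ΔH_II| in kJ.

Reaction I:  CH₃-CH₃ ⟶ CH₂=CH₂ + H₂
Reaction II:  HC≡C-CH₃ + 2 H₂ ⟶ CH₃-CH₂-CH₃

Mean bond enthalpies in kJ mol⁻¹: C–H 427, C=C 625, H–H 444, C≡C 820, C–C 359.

Reaction II, by 503 kJ

Reaction I:
  Bonds broken (reactants):
    C–C: 1 × 359 = 359
    C–H: 6 × 427 = 2562
    Σ(broken) = 2921 kJ
  Bonds formed (products):
    C–H: 4 × 427 = 1708
    C=C: 1 × 625 = 625
    H–H: 1 × 444 = 444
    Σ(formed) = 2777 kJ
  ΔH_I = 2921 − 2777 = +144 kJ
Reaction II:
  Bonds broken (reactants):
    C≡C: 1 × 820 = 820
    C–C: 1 × 359 = 359
    C–H: 4 × 427 = 1708
    H–H: 2 × 444 = 888
    Σ(broken) = 3775 kJ
  Bonds formed (products):
    C–C: 2 × 359 = 718
    C–H: 8 × 427 = 3416
    Σ(formed) = 4134 kJ
  ΔH_II = 3775 − 4134 = −359 kJ
ΔH_I − ΔH_II = +503 kJ, so reaction II has the more negative ΔH; |ΔH_I − ΔH_II| = 503 kJ.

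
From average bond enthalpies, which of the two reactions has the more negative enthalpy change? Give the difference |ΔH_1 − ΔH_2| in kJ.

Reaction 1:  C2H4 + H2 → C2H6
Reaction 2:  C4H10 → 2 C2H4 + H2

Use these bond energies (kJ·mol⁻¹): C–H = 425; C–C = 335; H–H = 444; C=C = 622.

Reaction 1:
  Bonds broken (reactants):
    C–H: 4 × 425 = 1700
    C=C: 1 × 622 = 622
    H–H: 1 × 444 = 444
    Σ(broken) = 2766 kJ
  Bonds formed (products):
    C–C: 1 × 335 = 335
    C–H: 6 × 425 = 2550
    Σ(formed) = 2885 kJ
  ΔH_1 = 2766 − 2885 = −119 kJ
Reaction 2:
  Bonds broken (reactants):
    C–C: 3 × 335 = 1005
    C–H: 10 × 425 = 4250
    Σ(broken) = 5255 kJ
  Bonds formed (products):
    C–H: 8 × 425 = 3400
    C=C: 2 × 622 = 1244
    H–H: 1 × 444 = 444
    Σ(formed) = 5088 kJ
  ΔH_2 = 5255 − 5088 = +167 kJ
ΔH_1 − ΔH_2 = −286 kJ, so reaction 1 has the more negative ΔH; |ΔH_1 − ΔH_2| = 286 kJ.

Reaction 1, by 286 kJ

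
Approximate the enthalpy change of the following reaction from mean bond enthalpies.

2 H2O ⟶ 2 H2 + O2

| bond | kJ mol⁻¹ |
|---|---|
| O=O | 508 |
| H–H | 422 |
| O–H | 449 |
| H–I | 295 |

Bonds broken (reactants):
  O–H: 4 × 449 = 1796
  Σ(broken) = 1796 kJ
Bonds formed (products):
  H–H: 2 × 422 = 844
  O=O: 1 × 508 = 508
  Σ(formed) = 1352 kJ
ΔH = Σ(broken) − Σ(formed) = 1796 − 1352 = +444 kJ

ΔH ≈ +444 kJ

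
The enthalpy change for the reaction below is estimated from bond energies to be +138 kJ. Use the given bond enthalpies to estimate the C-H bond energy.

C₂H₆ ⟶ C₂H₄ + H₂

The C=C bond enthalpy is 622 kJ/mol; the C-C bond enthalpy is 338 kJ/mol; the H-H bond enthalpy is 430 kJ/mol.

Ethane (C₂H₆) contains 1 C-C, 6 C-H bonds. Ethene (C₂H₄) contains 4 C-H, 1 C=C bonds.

D(C-H) ≈ 426 kJ/mol

Let D be the C-H bond energy.
Σ(broken) = 1×338 + 6×D = 338 + 6D
Σ(formed) = 4×D + 1×622 + 1×430 = 1052 + 4D
ΔH = Σ(broken) − Σ(formed) = (338 + 6D) − (1052 + 4D) = −714 + 2D
Setting this equal to +138 kJ gives 2D = 852, so D = 426 kJ/mol.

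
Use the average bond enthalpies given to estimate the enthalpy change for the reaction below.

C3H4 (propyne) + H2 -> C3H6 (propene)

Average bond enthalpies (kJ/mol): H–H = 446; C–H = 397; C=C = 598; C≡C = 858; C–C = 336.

ΔH ≈ −88 kJ

Bonds broken (reactants):
  C≡C: 1 × 858 = 858
  C–C: 1 × 336 = 336
  C–H: 4 × 397 = 1588
  H–H: 1 × 446 = 446
  Σ(broken) = 3228 kJ
Bonds formed (products):
  C–C: 1 × 336 = 336
  C–H: 6 × 397 = 2382
  C=C: 1 × 598 = 598
  Σ(formed) = 3316 kJ
ΔH = Σ(broken) − Σ(formed) = 3228 − 3316 = −88 kJ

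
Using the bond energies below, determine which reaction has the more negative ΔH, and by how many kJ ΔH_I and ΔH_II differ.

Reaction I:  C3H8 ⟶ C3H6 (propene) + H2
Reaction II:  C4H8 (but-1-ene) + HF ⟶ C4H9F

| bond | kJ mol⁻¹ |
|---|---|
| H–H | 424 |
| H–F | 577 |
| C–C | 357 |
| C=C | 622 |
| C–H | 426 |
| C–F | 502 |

Reaction II, by 249 kJ

Reaction I:
  Bonds broken (reactants):
    C–C: 2 × 357 = 714
    C–H: 8 × 426 = 3408
    Σ(broken) = 4122 kJ
  Bonds formed (products):
    C–C: 1 × 357 = 357
    C–H: 6 × 426 = 2556
    C=C: 1 × 622 = 622
    H–H: 1 × 424 = 424
    Σ(formed) = 3959 kJ
  ΔH_I = 4122 − 3959 = +163 kJ
Reaction II:
  Bonds broken (reactants):
    C–C: 2 × 357 = 714
    C–H: 8 × 426 = 3408
    C=C: 1 × 622 = 622
    H–F: 1 × 577 = 577
    Σ(broken) = 5321 kJ
  Bonds formed (products):
    C–C: 3 × 357 = 1071
    C–F: 1 × 502 = 502
    C–H: 9 × 426 = 3834
    Σ(formed) = 5407 kJ
  ΔH_II = 5321 − 5407 = −86 kJ
ΔH_I − ΔH_II = +249 kJ, so reaction II has the more negative ΔH; |ΔH_I − ΔH_II| = 249 kJ.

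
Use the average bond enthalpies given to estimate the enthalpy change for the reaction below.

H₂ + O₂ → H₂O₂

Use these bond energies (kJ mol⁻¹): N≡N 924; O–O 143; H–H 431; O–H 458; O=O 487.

Bonds broken (reactants):
  H–H: 1 × 431 = 431
  O=O: 1 × 487 = 487
  Σ(broken) = 918 kJ
Bonds formed (products):
  O–H: 2 × 458 = 916
  O–O: 1 × 143 = 143
  Σ(formed) = 1059 kJ
ΔH = Σ(broken) − Σ(formed) = 918 − 1059 = −141 kJ

ΔH ≈ −141 kJ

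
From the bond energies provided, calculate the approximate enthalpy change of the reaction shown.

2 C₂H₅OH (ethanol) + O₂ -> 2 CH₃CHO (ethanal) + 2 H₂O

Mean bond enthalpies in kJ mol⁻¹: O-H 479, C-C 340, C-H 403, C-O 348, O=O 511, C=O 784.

ΔH ≈ −513 kJ

Bonds broken (reactants):
  C-C: 2 × 340 = 680
  C-H: 10 × 403 = 4030
  C-O: 2 × 348 = 696
  O-H: 2 × 479 = 958
  O=O: 1 × 511 = 511
  Σ(broken) = 6875 kJ
Bonds formed (products):
  C-C: 2 × 340 = 680
  C-H: 8 × 403 = 3224
  C=O: 2 × 784 = 1568
  O-H: 4 × 479 = 1916
  Σ(formed) = 7388 kJ
ΔH = Σ(broken) − Σ(formed) = 6875 − 7388 = −513 kJ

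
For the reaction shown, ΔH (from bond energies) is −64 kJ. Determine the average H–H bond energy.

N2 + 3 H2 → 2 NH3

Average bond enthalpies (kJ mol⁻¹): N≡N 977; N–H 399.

D(H–H) ≈ 451 kJ/mol

Let D be the H–H bond energy.
Σ(broken) = 3×D + 1×977 = 977 + 3D
Σ(formed) = 6×399 = 2394
ΔH = Σ(broken) − Σ(formed) = (977 + 3D) − (2394) = −1417 + 3D
Setting this equal to −64 kJ gives 3D = 1353, so D = 451 kJ/mol.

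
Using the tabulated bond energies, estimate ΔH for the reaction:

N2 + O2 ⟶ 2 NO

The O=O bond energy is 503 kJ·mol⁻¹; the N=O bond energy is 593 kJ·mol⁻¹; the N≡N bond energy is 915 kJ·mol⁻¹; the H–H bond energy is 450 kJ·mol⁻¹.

ΔH ≈ +232 kJ

Bonds broken (reactants):
  N≡N: 1 × 915 = 915
  O=O: 1 × 503 = 503
  Σ(broken) = 1418 kJ
Bonds formed (products):
  N=O: 2 × 593 = 1186
  Σ(formed) = 1186 kJ
ΔH = Σ(broken) − Σ(formed) = 1418 − 1186 = +232 kJ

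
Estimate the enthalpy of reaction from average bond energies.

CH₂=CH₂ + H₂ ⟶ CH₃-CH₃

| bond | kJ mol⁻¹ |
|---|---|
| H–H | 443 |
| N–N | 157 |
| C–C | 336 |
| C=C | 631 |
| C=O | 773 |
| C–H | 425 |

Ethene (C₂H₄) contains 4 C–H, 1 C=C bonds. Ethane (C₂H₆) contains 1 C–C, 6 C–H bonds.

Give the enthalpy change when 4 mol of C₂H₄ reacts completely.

ΔH = −448 kJ

Bonds broken (reactants):
  C–H: 4 × 425 = 1700
  C=C: 1 × 631 = 631
  H–H: 1 × 443 = 443
  Σ(broken) = 2774 kJ
Bonds formed (products):
  C–C: 1 × 336 = 336
  C–H: 6 × 425 = 2550
  Σ(formed) = 2886 kJ
ΔH = Σ(broken) − Σ(formed) = 2774 − 2886 = −112 kJ
For 4× the reaction as written: 4 × (−112) = −448 kJ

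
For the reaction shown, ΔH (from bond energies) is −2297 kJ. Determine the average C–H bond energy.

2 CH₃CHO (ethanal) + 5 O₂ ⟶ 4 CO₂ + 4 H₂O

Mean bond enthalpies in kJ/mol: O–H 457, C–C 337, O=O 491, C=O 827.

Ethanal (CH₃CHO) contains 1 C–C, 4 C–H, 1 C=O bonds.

Let D be the C–H bond energy.
Σ(broken) = 2×337 + 8×D + 2×827 + 5×491 = 4783 + 8D
Σ(formed) = 8×827 + 8×457 = 10272
ΔH = Σ(broken) − Σ(formed) = (4783 + 8D) − (10272) = −5489 + 8D
Setting this equal to −2297 kJ gives 8D = 3192, so D = 399 kJ/mol.

D(C–H) ≈ 399 kJ/mol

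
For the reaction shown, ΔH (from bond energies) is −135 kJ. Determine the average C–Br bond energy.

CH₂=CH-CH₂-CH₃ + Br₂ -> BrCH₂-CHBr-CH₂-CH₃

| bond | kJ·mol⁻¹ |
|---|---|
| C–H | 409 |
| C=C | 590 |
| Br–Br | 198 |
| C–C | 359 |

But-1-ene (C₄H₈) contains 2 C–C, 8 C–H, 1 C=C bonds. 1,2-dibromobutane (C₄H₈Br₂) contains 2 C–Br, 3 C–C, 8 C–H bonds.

Let D be the C–Br bond energy.
Σ(broken) = 1×198 + 2×359 + 8×409 + 1×590 = 4778
Σ(formed) = 2×D + 3×359 + 8×409 = 4349 + 2D
ΔH = Σ(broken) − Σ(formed) = (4778) − (4349 + 2D) = +429 − 2D
Setting this equal to −135 kJ gives 2D = 564, so D = 282 kJ/mol.

D(C–Br) ≈ 282 kJ/mol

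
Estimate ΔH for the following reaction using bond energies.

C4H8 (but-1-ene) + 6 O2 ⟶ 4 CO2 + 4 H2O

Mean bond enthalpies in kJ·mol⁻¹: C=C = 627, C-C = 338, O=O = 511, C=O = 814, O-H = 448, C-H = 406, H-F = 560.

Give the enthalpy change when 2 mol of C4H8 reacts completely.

Bonds broken (reactants):
  C-C: 2 × 338 = 676
  C-H: 8 × 406 = 3248
  C=C: 1 × 627 = 627
  O=O: 6 × 511 = 3066
  Σ(broken) = 7617 kJ
Bonds formed (products):
  C=O: 8 × 814 = 6512
  O-H: 8 × 448 = 3584
  Σ(formed) = 10096 kJ
ΔH = Σ(broken) − Σ(formed) = 7617 − 10096 = −2479 kJ
For 2× the reaction as written: 2 × (−2479) = −4958 kJ

ΔH = −4958 kJ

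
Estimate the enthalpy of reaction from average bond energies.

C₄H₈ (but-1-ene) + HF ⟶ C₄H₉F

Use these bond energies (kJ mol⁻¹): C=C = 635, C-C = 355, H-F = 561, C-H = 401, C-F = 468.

Bonds broken (reactants):
  C-C: 2 × 355 = 710
  C-H: 8 × 401 = 3208
  C=C: 1 × 635 = 635
  H-F: 1 × 561 = 561
  Σ(broken) = 5114 kJ
Bonds formed (products):
  C-C: 3 × 355 = 1065
  C-F: 1 × 468 = 468
  C-H: 9 × 401 = 3609
  Σ(formed) = 5142 kJ
ΔH = Σ(broken) − Σ(formed) = 5114 − 5142 = −28 kJ

ΔH ≈ −28 kJ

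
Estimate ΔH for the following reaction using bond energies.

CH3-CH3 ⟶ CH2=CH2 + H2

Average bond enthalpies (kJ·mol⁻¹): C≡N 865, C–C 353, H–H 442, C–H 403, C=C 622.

ΔH ≈ +95 kJ

Bonds broken (reactants):
  C–C: 1 × 353 = 353
  C–H: 6 × 403 = 2418
  Σ(broken) = 2771 kJ
Bonds formed (products):
  C–H: 4 × 403 = 1612
  C=C: 1 × 622 = 622
  H–H: 1 × 442 = 442
  Σ(formed) = 2676 kJ
ΔH = Σ(broken) − Σ(formed) = 2771 − 2676 = +95 kJ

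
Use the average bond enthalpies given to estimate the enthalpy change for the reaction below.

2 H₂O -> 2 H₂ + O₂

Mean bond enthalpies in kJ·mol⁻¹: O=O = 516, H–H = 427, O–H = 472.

ΔH ≈ +518 kJ

Bonds broken (reactants):
  O–H: 4 × 472 = 1888
  Σ(broken) = 1888 kJ
Bonds formed (products):
  H–H: 2 × 427 = 854
  O=O: 1 × 516 = 516
  Σ(formed) = 1370 kJ
ΔH = Σ(broken) − Σ(formed) = 1888 − 1370 = +518 kJ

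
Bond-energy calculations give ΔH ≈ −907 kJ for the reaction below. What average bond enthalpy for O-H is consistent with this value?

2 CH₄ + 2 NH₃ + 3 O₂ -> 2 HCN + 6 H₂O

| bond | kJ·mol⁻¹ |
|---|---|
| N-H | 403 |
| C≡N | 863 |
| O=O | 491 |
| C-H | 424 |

D(O-H) ≈ 468 kJ/mol

Let D be the O-H bond energy.
Σ(broken) = 8×424 + 6×403 + 3×491 = 7283
Σ(formed) = 2×863 + 2×424 + 12×D = 2574 + 12D
ΔH = Σ(broken) − Σ(formed) = (7283) − (2574 + 12D) = +4709 − 12D
Setting this equal to −907 kJ gives 12D = 5616, so D = 468 kJ/mol.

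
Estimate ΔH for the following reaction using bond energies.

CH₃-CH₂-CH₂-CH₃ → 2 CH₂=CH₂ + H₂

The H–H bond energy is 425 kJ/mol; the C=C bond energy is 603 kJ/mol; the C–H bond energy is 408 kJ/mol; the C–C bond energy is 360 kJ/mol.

ΔH ≈ +265 kJ

Bonds broken (reactants):
  C–C: 3 × 360 = 1080
  C–H: 10 × 408 = 4080
  Σ(broken) = 5160 kJ
Bonds formed (products):
  C–H: 8 × 408 = 3264
  C=C: 2 × 603 = 1206
  H–H: 1 × 425 = 425
  Σ(formed) = 4895 kJ
ΔH = Σ(broken) − Σ(formed) = 5160 − 4895 = +265 kJ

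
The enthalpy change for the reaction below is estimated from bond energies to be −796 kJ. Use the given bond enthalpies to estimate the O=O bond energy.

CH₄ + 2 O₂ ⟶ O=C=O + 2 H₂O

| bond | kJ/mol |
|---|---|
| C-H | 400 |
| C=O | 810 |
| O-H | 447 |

D(O=O) ≈ 506 kJ/mol

Let D be the O=O bond energy.
Σ(broken) = 4×400 + 2×D = 1600 + 2D
Σ(formed) = 2×810 + 4×447 = 3408
ΔH = Σ(broken) − Σ(formed) = (1600 + 2D) − (3408) = −1808 + 2D
Setting this equal to −796 kJ gives 2D = 1012, so D = 506 kJ/mol.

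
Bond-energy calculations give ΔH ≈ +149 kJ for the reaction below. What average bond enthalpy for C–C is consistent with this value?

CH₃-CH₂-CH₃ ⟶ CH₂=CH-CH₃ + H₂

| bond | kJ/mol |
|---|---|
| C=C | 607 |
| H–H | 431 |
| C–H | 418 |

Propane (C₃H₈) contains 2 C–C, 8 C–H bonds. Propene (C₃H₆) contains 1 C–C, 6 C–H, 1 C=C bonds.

Let D be the C–C bond energy.
Σ(broken) = 2×D + 8×418 = 3344 + 2D
Σ(formed) = 1×D + 6×418 + 1×607 + 1×431 = 3546 + D
ΔH = Σ(broken) − Σ(formed) = (3344 + 2D) − (3546 + D) = −202 + D
Setting this equal to +149 kJ gives D = 351 kJ/mol.

D(C–C) ≈ 351 kJ/mol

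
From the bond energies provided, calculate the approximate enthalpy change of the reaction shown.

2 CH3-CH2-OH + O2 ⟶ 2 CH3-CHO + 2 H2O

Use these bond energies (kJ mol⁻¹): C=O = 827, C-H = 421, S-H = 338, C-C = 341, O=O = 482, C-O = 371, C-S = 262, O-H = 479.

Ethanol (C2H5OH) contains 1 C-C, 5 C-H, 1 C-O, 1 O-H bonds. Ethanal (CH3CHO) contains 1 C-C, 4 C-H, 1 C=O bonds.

ΔH ≈ −546 kJ

Bonds broken (reactants):
  C-C: 2 × 341 = 682
  C-H: 10 × 421 = 4210
  C-O: 2 × 371 = 742
  O-H: 2 × 479 = 958
  O=O: 1 × 482 = 482
  Σ(broken) = 7074 kJ
Bonds formed (products):
  C-C: 2 × 341 = 682
  C-H: 8 × 421 = 3368
  C=O: 2 × 827 = 1654
  O-H: 4 × 479 = 1916
  Σ(formed) = 7620 kJ
ΔH = Σ(broken) − Σ(formed) = 7074 − 7620 = −546 kJ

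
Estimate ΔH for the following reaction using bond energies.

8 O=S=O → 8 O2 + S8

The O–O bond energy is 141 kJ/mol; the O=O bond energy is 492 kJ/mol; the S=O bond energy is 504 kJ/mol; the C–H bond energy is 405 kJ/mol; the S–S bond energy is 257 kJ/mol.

ΔH ≈ +2072 kJ

Bonds broken (reactants):
  S=O: 16 × 504 = 8064
  Σ(broken) = 8064 kJ
Bonds formed (products):
  O=O: 8 × 492 = 3936
  S–S: 8 × 257 = 2056
  Σ(formed) = 5992 kJ
ΔH = Σ(broken) − Σ(formed) = 8064 − 5992 = +2072 kJ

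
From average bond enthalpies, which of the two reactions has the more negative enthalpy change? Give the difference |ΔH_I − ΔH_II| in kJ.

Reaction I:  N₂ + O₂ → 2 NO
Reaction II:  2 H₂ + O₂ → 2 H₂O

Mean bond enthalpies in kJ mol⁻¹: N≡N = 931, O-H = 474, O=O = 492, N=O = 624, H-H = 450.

Reaction II, by 679 kJ

Reaction I:
  Bonds broken (reactants):
    N≡N: 1 × 931 = 931
    O=O: 1 × 492 = 492
    Σ(broken) = 1423 kJ
  Bonds formed (products):
    N=O: 2 × 624 = 1248
    Σ(formed) = 1248 kJ
  ΔH_I = 1423 − 1248 = +175 kJ
Reaction II:
  Bonds broken (reactants):
    H-H: 2 × 450 = 900
    O=O: 1 × 492 = 492
    Σ(broken) = 1392 kJ
  Bonds formed (products):
    O-H: 4 × 474 = 1896
    Σ(formed) = 1896 kJ
  ΔH_II = 1392 − 1896 = −504 kJ
ΔH_I − ΔH_II = +679 kJ, so reaction II has the more negative ΔH; |ΔH_I − ΔH_II| = 679 kJ.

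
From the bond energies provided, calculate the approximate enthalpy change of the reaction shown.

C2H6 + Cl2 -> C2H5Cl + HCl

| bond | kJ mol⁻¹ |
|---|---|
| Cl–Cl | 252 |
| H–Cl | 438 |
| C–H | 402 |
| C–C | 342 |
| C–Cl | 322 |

Bonds broken (reactants):
  C–C: 1 × 342 = 342
  C–H: 6 × 402 = 2412
  Cl–Cl: 1 × 252 = 252
  Σ(broken) = 3006 kJ
Bonds formed (products):
  C–C: 1 × 342 = 342
  C–Cl: 1 × 322 = 322
  C–H: 5 × 402 = 2010
  H–Cl: 1 × 438 = 438
  Σ(formed) = 3112 kJ
ΔH = Σ(broken) − Σ(formed) = 3006 − 3112 = −106 kJ

ΔH ≈ −106 kJ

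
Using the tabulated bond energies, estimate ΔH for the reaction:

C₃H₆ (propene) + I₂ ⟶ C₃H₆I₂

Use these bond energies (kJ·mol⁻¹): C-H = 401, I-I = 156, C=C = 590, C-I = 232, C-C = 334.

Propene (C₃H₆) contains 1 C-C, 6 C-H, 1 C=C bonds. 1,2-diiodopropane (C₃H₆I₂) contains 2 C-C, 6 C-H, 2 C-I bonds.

ΔH ≈ −52 kJ

Bonds broken (reactants):
  C-C: 1 × 334 = 334
  C-H: 6 × 401 = 2406
  C=C: 1 × 590 = 590
  I-I: 1 × 156 = 156
  Σ(broken) = 3486 kJ
Bonds formed (products):
  C-C: 2 × 334 = 668
  C-H: 6 × 401 = 2406
  C-I: 2 × 232 = 464
  Σ(formed) = 3538 kJ
ΔH = Σ(broken) − Σ(formed) = 3486 − 3538 = −52 kJ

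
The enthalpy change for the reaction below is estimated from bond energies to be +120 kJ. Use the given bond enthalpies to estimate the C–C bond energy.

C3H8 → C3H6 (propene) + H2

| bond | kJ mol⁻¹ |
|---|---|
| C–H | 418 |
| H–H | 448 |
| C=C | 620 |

D(C–C) ≈ 352 kJ/mol

Let D be the C–C bond energy.
Σ(broken) = 2×D + 8×418 = 3344 + 2D
Σ(formed) = 1×D + 6×418 + 1×620 + 1×448 = 3576 + D
ΔH = Σ(broken) − Σ(formed) = (3344 + 2D) − (3576 + D) = −232 + D
Setting this equal to +120 kJ gives D = 352 kJ/mol.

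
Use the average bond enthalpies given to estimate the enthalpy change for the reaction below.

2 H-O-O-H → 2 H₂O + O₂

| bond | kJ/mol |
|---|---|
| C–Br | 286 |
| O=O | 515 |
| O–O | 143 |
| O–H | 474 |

Bonds broken (reactants):
  O–H: 4 × 474 = 1896
  O–O: 2 × 143 = 286
  Σ(broken) = 2182 kJ
Bonds formed (products):
  O–H: 4 × 474 = 1896
  O=O: 1 × 515 = 515
  Σ(formed) = 2411 kJ
ΔH = Σ(broken) − Σ(formed) = 2182 − 2411 = −229 kJ

ΔH ≈ −229 kJ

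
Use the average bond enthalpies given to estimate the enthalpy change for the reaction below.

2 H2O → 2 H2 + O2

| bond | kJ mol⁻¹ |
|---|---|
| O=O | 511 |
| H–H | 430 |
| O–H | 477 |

ΔH ≈ +537 kJ

Bonds broken (reactants):
  O–H: 4 × 477 = 1908
  Σ(broken) = 1908 kJ
Bonds formed (products):
  H–H: 2 × 430 = 860
  O=O: 1 × 511 = 511
  Σ(formed) = 1371 kJ
ΔH = Σ(broken) − Σ(formed) = 1908 − 1371 = +537 kJ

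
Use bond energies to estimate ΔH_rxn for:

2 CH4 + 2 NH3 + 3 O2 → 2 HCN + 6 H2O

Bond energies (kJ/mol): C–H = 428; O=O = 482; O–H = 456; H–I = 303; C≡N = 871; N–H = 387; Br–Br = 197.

Bonds broken (reactants):
  C–H: 8 × 428 = 3424
  N–H: 6 × 387 = 2322
  O=O: 3 × 482 = 1446
  Σ(broken) = 7192 kJ
Bonds formed (products):
  C≡N: 2 × 871 = 1742
  C–H: 2 × 428 = 856
  O–H: 12 × 456 = 5472
  Σ(formed) = 8070 kJ
ΔH = Σ(broken) − Σ(formed) = 7192 − 8070 = −878 kJ

ΔH ≈ −878 kJ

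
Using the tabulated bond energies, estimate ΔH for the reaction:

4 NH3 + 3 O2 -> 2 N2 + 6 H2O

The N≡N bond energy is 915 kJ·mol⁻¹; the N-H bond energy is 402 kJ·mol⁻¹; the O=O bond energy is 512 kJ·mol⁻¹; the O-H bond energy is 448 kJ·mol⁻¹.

ΔH ≈ −846 kJ

Bonds broken (reactants):
  N-H: 12 × 402 = 4824
  O=O: 3 × 512 = 1536
  Σ(broken) = 6360 kJ
Bonds formed (products):
  N≡N: 2 × 915 = 1830
  O-H: 12 × 448 = 5376
  Σ(formed) = 7206 kJ
ΔH = Σ(broken) − Σ(formed) = 6360 − 7206 = −846 kJ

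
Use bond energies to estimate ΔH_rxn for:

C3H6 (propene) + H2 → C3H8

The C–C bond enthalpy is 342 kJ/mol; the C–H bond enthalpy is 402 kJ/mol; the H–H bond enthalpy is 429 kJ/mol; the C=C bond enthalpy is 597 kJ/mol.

Bonds broken (reactants):
  C–C: 1 × 342 = 342
  C–H: 6 × 402 = 2412
  C=C: 1 × 597 = 597
  H–H: 1 × 429 = 429
  Σ(broken) = 3780 kJ
Bonds formed (products):
  C–C: 2 × 342 = 684
  C–H: 8 × 402 = 3216
  Σ(formed) = 3900 kJ
ΔH = Σ(broken) − Σ(formed) = 3780 − 3900 = −120 kJ

ΔH ≈ −120 kJ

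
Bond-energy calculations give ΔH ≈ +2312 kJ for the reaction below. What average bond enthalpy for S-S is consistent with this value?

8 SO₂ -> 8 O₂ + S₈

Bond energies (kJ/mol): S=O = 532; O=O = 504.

D(S-S) ≈ 271 kJ/mol

Let D be the S-S bond energy.
Σ(broken) = 16×532 = 8512
Σ(formed) = 8×504 + 8×D = 4032 + 8D
ΔH = Σ(broken) − Σ(formed) = (8512) − (4032 + 8D) = +4480 − 8D
Setting this equal to +2312 kJ gives 8D = 2168, so D = 271 kJ/mol.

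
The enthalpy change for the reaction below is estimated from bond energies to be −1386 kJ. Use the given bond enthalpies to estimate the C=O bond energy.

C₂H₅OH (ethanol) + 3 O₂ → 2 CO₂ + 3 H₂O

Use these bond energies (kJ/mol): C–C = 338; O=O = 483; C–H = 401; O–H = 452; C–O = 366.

D(C=O) ≈ 821 kJ/mol

Let D be the C=O bond energy.
Σ(broken) = 1×338 + 5×401 + 1×366 + 1×452 + 3×483 = 4610
Σ(formed) = 4×D + 6×452 = 2712 + 4D
ΔH = Σ(broken) − Σ(formed) = (4610) − (2712 + 4D) = +1898 − 4D
Setting this equal to −1386 kJ gives 4D = 3284, so D = 821 kJ/mol.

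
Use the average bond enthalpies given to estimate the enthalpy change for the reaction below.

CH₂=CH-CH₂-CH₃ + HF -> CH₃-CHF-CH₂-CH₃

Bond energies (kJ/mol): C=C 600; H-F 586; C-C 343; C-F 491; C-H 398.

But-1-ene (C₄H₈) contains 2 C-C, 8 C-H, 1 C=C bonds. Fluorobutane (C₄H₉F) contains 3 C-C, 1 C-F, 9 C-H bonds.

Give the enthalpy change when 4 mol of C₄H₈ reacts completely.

Bonds broken (reactants):
  C-C: 2 × 343 = 686
  C-H: 8 × 398 = 3184
  C=C: 1 × 600 = 600
  H-F: 1 × 586 = 586
  Σ(broken) = 5056 kJ
Bonds formed (products):
  C-C: 3 × 343 = 1029
  C-F: 1 × 491 = 491
  C-H: 9 × 398 = 3582
  Σ(formed) = 5102 kJ
ΔH = Σ(broken) − Σ(formed) = 5056 − 5102 = −46 kJ
For 4× the reaction as written: 4 × (−46) = −184 kJ

ΔH = −184 kJ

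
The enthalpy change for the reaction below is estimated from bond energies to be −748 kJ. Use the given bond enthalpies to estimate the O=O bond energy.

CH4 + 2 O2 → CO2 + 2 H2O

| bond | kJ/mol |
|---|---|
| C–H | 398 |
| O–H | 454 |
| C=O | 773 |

D(O=O) ≈ 511 kJ/mol

Let D be the O=O bond energy.
Σ(broken) = 4×398 + 2×D = 1592 + 2D
Σ(formed) = 2×773 + 4×454 = 3362
ΔH = Σ(broken) − Σ(formed) = (1592 + 2D) − (3362) = −1770 + 2D
Setting this equal to −748 kJ gives 2D = 1022, so D = 511 kJ/mol.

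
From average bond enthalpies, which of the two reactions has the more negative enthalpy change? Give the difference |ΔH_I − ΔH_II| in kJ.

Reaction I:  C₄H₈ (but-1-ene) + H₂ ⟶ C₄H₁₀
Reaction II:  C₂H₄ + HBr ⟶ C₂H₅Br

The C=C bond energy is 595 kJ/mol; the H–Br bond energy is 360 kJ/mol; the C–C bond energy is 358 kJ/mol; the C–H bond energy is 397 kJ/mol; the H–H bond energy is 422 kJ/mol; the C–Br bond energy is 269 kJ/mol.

Reaction I, by 66 kJ

Reaction I:
  Bonds broken (reactants):
    C–C: 2 × 358 = 716
    C–H: 8 × 397 = 3176
    C=C: 1 × 595 = 595
    H–H: 1 × 422 = 422
    Σ(broken) = 4909 kJ
  Bonds formed (products):
    C–C: 3 × 358 = 1074
    C–H: 10 × 397 = 3970
    Σ(formed) = 5044 kJ
  ΔH_I = 4909 − 5044 = −135 kJ
Reaction II:
  Bonds broken (reactants):
    C–H: 4 × 397 = 1588
    C=C: 1 × 595 = 595
    H–Br: 1 × 360 = 360
    Σ(broken) = 2543 kJ
  Bonds formed (products):
    C–Br: 1 × 269 = 269
    C–C: 1 × 358 = 358
    C–H: 5 × 397 = 1985
    Σ(formed) = 2612 kJ
  ΔH_II = 2543 − 2612 = −69 kJ
ΔH_I − ΔH_II = −66 kJ, so reaction I has the more negative ΔH; |ΔH_I − ΔH_II| = 66 kJ.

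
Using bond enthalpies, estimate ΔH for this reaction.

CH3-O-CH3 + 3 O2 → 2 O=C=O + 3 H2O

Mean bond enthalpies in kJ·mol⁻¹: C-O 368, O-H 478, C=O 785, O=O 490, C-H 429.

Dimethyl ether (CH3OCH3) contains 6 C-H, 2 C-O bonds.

Bonds broken (reactants):
  C-H: 6 × 429 = 2574
  C-O: 2 × 368 = 736
  O=O: 3 × 490 = 1470
  Σ(broken) = 4780 kJ
Bonds formed (products):
  C=O: 4 × 785 = 3140
  O-H: 6 × 478 = 2868
  Σ(formed) = 6008 kJ
ΔH = Σ(broken) − Σ(formed) = 4780 − 6008 = −1228 kJ

ΔH ≈ −1228 kJ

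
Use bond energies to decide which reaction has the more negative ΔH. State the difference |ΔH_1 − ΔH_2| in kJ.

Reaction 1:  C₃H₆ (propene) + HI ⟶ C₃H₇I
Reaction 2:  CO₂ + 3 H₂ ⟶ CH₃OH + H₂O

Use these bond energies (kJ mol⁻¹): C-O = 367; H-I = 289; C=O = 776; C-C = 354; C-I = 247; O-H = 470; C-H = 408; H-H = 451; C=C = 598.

Reaction 1, by 26 kJ

Reaction 1:
  Bonds broken (reactants):
    C-C: 1 × 354 = 354
    C-H: 6 × 408 = 2448
    C=C: 1 × 598 = 598
    H-I: 1 × 289 = 289
    Σ(broken) = 3689 kJ
  Bonds formed (products):
    C-C: 2 × 354 = 708
    C-H: 7 × 408 = 2856
    C-I: 1 × 247 = 247
    Σ(formed) = 3811 kJ
  ΔH_1 = 3689 − 3811 = −122 kJ
Reaction 2:
  Bonds broken (reactants):
    C=O: 2 × 776 = 1552
    H-H: 3 × 451 = 1353
    Σ(broken) = 2905 kJ
  Bonds formed (products):
    C-H: 3 × 408 = 1224
    C-O: 1 × 367 = 367
    O-H: 3 × 470 = 1410
    Σ(formed) = 3001 kJ
  ΔH_2 = 2905 − 3001 = −96 kJ
ΔH_1 − ΔH_2 = −26 kJ, so reaction 1 has the more negative ΔH; |ΔH_1 − ΔH_2| = 26 kJ.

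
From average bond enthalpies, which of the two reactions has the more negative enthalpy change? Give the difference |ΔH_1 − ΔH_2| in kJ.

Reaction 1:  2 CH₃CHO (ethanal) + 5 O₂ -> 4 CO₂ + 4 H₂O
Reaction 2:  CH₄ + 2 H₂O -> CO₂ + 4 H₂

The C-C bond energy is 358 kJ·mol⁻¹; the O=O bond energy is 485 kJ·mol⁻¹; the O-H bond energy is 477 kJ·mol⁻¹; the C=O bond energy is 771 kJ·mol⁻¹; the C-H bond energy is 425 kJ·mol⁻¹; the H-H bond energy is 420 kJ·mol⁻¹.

Reaction 1:
  Bonds broken (reactants):
    C-C: 2 × 358 = 716
    C-H: 8 × 425 = 3400
    C=O: 2 × 771 = 1542
    O=O: 5 × 485 = 2425
    Σ(broken) = 8083 kJ
  Bonds formed (products):
    C=O: 8 × 771 = 6168
    O-H: 8 × 477 = 3816
    Σ(formed) = 9984 kJ
  ΔH_1 = 8083 − 9984 = −1901 kJ
Reaction 2:
  Bonds broken (reactants):
    C-H: 4 × 425 = 1700
    O-H: 4 × 477 = 1908
    Σ(broken) = 3608 kJ
  Bonds formed (products):
    C=O: 2 × 771 = 1542
    H-H: 4 × 420 = 1680
    Σ(formed) = 3222 kJ
  ΔH_2 = 3608 − 3222 = +386 kJ
ΔH_1 − ΔH_2 = −2287 kJ, so reaction 1 has the more negative ΔH; |ΔH_1 − ΔH_2| = 2287 kJ.

Reaction 1, by 2287 kJ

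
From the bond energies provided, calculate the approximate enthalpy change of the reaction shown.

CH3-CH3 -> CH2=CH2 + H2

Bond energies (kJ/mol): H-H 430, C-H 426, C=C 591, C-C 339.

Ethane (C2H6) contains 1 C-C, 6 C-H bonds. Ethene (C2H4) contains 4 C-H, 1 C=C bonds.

ΔH ≈ +170 kJ

Bonds broken (reactants):
  C-C: 1 × 339 = 339
  C-H: 6 × 426 = 2556
  Σ(broken) = 2895 kJ
Bonds formed (products):
  C-H: 4 × 426 = 1704
  C=C: 1 × 591 = 591
  H-H: 1 × 430 = 430
  Σ(formed) = 2725 kJ
ΔH = Σ(broken) − Σ(formed) = 2895 − 2725 = +170 kJ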